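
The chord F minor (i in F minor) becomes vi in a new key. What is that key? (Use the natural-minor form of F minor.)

The numeral vi denotes a minor triad on scale degree 6. With F on degree 6, the tonic of the new key is Ab.
Degree 6 carries a minor triad in major keys, so the destination is Ab major.
Check: the diatonic triads of Ab major are Ab (I), Bbm (ii), Cm (iii), Db (IV), Eb (V), Fm (vi), Gdim (vii°) — F minor is indeed vi.

Ab major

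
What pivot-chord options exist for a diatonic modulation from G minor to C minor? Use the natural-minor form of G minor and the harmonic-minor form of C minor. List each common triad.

Triads in G minor (natural minor): G minor (i), A diminished (ii°), B♭ major (III), C minor (iv), D minor (v), E♭ major (VI), F major (VII).
Triads in C minor (harmonic minor): C minor (i), D diminished (ii°), E♭ augmented (III+), F minor (iv), G major (V), A♭ major (VI), B diminished (vii°).
Shared triads with their functions: C minor (iv in G minor, i in C minor).

Cm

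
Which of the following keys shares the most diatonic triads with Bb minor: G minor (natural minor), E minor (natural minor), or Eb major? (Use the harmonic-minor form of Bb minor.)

Triads of Bb minor (harmonic minor): Bb minor (i), C diminished (ii°), Db augmented (III+), Eb minor (iv), F major (V), Gb major (VI), A diminished (vii°).
G minor (natural minor) shares 2: F, Adim.
E minor (natural minor) shares 0: none.
Eb major shares 0: none.
The most common triads (2) are shared with G minor.

G minor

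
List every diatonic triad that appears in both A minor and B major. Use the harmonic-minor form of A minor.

E

Triads in A minor (harmonic minor): Am (i), Bdim (ii°), Caug (III+), Dm (iv), E (V), F (VI), G#dim (vii°).
Triads in B major: B (I), C#m (ii), D#m (iii), E (IV), F# (V), G#m (vi), A#dim (vii°).
Shared triads with their functions: E (V in A minor, IV in B major).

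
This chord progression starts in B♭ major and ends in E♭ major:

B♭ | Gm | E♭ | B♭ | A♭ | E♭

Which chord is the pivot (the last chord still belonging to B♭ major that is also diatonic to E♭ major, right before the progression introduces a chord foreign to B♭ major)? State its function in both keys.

B♭ — I in B♭ major, V in E♭ major

Chords diatonic to B♭ major: B♭, Cm, Dm, E♭, F, Gm, Adim.
Reading the progression, the first chord not in that set is A♭, so the modulation leaves B♭ major there.
The chord immediately before A♭ is B♭, which is diatonic to both keys: I in B♭ major and V in E♭ major.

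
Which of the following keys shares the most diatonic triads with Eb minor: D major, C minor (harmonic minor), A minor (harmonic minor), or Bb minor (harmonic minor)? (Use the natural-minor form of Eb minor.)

Triads of Eb minor (natural minor): Eb minor (i), F diminished (ii°), Gb major (III), Ab minor (iv), Bb minor (v), Cb major (VI), Db major (VII).
D major shares 0: none.
C minor (harmonic minor) shares 0: none.
A minor (harmonic minor) shares 0: none.
Bb minor (harmonic minor) shares 3: Ebm, Gb, Bbm.
The most common triads (3) are shared with Bb minor.

Bb minor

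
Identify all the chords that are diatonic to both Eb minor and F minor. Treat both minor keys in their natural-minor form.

Bbm, Db

Triads in Eb minor (natural minor): Ebm (i), Fdim (ii°), Gb (III), Abm (iv), Bbm (v), Cb (VI), Db (VII).
Triads in F minor (natural minor): Fm (i), Gdim (ii°), Ab (III), Bbm (iv), Cm (v), Db (VI), Eb (VII).
Shared triads with their functions: Bbm (v in Eb minor, iv in F minor); Db (VII in Eb minor, VI in F minor).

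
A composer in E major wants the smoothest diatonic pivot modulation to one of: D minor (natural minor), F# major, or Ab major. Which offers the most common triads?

Triads of E major: E (I), F#m (ii), G#m (iii), A (IV), B (V), C#m (vi), D#dim (vii°).
D minor (natural minor) shares 0: none.
F# major shares 2: G#m, B.
Ab major shares 0: none.
The most common triads (2) are shared with F# major.

F# major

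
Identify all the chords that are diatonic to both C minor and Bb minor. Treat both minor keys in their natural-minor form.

Fm, Ab

Triads in C minor (natural minor): Cm (i), Ddim (ii°), Eb (III), Fm (iv), Gm (v), Ab (VI), Bb (VII).
Triads in Bb minor (natural minor): Bbm (i), Cdim (ii°), Db (III), Ebm (iv), Fm (v), Gb (VI), Ab (VII).
Shared triads with their functions: Fm (iv in C minor, v in Bb minor); Ab (VI in C minor, VII in Bb minor).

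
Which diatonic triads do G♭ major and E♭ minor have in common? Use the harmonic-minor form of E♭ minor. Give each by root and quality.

A♭m, C♭, E♭m, Fdim

Triads in G♭ major: G♭ major (I), A♭ minor (ii), B♭ minor (iii), C♭ major (IV), D♭ major (V), E♭ minor (vi), F diminished (vii°).
Triads in E♭ minor (harmonic minor): E♭ minor (i), F diminished (ii°), G♭ augmented (III+), A♭ minor (iv), B♭ major (V), C♭ major (VI), D diminished (vii°).
Shared triads with their functions: A♭ minor (ii in G♭ major, iv in E♭ minor); C♭ major (IV in G♭ major, VI in E♭ minor); E♭ minor (vi in G♭ major, i in E♭ minor); F diminished (vii° in G♭ major, ii° in E♭ minor).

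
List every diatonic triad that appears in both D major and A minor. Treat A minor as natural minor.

Em, G

Triads in D major: D (I), Em (ii), F#m (iii), G (IV), A (V), Bm (vi), C#dim (vii°).
Triads in A minor (natural minor): Am (i), Bdim (ii°), C (III), Dm (iv), Em (v), F (VI), G (VII).
Shared triads with their functions: Em (ii in D major, v in A minor); G (IV in D major, VII in A minor).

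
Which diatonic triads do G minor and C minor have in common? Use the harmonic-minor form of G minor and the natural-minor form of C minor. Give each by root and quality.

Triads in G minor (harmonic minor): Gm (i), Adim (ii°), Bbaug (III+), Cm (iv), D (V), Eb (VI), F#dim (vii°).
Triads in C minor (natural minor): Cm (i), Ddim (ii°), Eb (III), Fm (iv), Gm (v), Ab (VI), Bb (VII).
Shared triads with their functions: Gm (i in G minor, v in C minor); Cm (iv in G minor, i in C minor); Eb (VI in G minor, III in C minor).

Gm, Cm, Eb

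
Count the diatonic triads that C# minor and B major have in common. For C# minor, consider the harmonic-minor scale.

Diatonic triads of C# minor (harmonic minor): C#m (i), D#dim (ii°), Eaug (III+), F#m (iv), G# (V), A (VI), B#dim (vii°).
Diatonic triads of B major: B (I), C#m (ii), D#m (iii), E (IV), F# (V), G#m (vi), A#dim (vii°).
Matching root and quality in both lists: C#m.
That gives 1 common triad.

1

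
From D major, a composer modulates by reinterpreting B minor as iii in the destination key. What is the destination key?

The numeral iii denotes a minor triad on scale degree 3. With B on degree 3, the tonic of the new key is G.
Degree 3 carries a minor triad in major keys, so the destination is G major.
Check: the diatonic triads of G major are G (I), Am (ii), Bm (iii), C (IV), D (V), Em (vi), F♯dim (vii°) — B minor is indeed iii.

G major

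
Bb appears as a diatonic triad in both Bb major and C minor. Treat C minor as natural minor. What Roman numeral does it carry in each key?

I in Bb major; VII in C minor

The scale of Bb major is Bb C D Eb F G A; Bb is degree 1, and the triad built there (Bb-D-F) is major, so it is I.
The scale of C minor (natural minor) is C D Eb F G Ab Bb; Bb is degree 7, and the triad built there (Bb-D-F) is major, so it is VII.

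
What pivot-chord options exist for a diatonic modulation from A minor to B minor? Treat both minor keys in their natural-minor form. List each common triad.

Triads in A minor (natural minor): Am (i), Bdim (ii°), C (III), Dm (iv), Em (v), F (VI), G (VII).
Triads in B minor (natural minor): Bm (i), C#dim (ii°), D (III), Em (iv), F#m (v), G (VI), A (VII).
Shared triads with their functions: Em (v in A minor, iv in B minor); G (VII in A minor, VI in B minor).

Em, G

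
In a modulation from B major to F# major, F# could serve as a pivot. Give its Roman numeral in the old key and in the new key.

The scale of B major is B C# D# E F# G# A#; F# is degree 5, and the triad built there (F#-A#-C#) is major, so it is V.
The scale of F# major is F# G# A# B C# D# E#; F# is degree 1, and the triad built there (F#-A#-C#) is major, so it is I.

V in B major; I in F# major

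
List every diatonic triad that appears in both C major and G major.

Triads in C major: C (I), Dm (ii), Em (iii), F (IV), G (V), Am (vi), Bdim (vii°).
Triads in G major: G (I), Am (ii), Bm (iii), C (IV), D (V), Em (vi), F#dim (vii°).
Shared triads with their functions: C (I in C major, IV in G major); Em (iii in C major, vi in G major); G (V in C major, I in G major); Am (vi in C major, ii in G major).

C, Em, G, Am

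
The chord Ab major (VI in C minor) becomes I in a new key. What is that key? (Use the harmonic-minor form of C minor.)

Ab major

The numeral I denotes a major triad on scale degree 1. With Ab on degree 1, the tonic of the new key is Ab.
Degree 1 carries a major triad in major keys, so the destination is Ab major.
Check: the diatonic triads of Ab major are Ab (I), Bbm (ii), Cm (iii), Db (IV), Eb (V), Fm (vi), Gdim (vii°) — Ab major is indeed I.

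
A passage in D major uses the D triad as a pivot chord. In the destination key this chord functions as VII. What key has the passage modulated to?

The numeral VII denotes a major triad on scale degree 7. With D on degree 7, the tonic of the new key is E.
Degree 7 carries a major triad in natural-minor keys, so the destination is E minor.
Check: the diatonic triads of E minor (natural minor) are Em (i), F#dim (ii°), G (III), Am (iv), Bm (v), C (VI), D (VII) — D is indeed VII.

E minor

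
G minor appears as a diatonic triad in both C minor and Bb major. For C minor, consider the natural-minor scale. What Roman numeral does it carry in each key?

The scale of C minor (natural minor) is C D Eb F G Ab Bb; G is degree 5, and the triad built there (G-Bb-D) is minor, so it is v.
The scale of Bb major is Bb C D Eb F G A; G is degree 6, and the triad built there (G-Bb-D) is minor, so it is vi.

v in C minor; vi in Bb major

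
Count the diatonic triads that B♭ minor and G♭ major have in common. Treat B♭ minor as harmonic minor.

Diatonic triads of B♭ minor (harmonic minor): B♭m (i), Cdim (ii°), D♭aug (III+), E♭m (iv), F (V), G♭ (VI), Adim (vii°).
Diatonic triads of G♭ major: G♭ (I), A♭m (ii), B♭m (iii), C♭ (IV), D♭ (V), E♭m (vi), Fdim (vii°).
Matching root and quality in both lists: B♭m, E♭m, G♭.
That gives 3 common triads.

3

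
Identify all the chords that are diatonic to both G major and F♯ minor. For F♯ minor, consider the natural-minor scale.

Triads in G major: G (I), Am (ii), Bm (iii), C (IV), D (V), Em (vi), F♯dim (vii°).
Triads in F♯ minor (natural minor): F♯m (i), G♯dim (ii°), A (III), Bm (iv), C♯m (v), D (VI), E (VII).
Shared triads with their functions: Bm (iii in G major, iv in F♯ minor); D (V in G major, VI in F♯ minor).

Bm, D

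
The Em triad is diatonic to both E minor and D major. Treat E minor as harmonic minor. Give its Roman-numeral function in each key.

i in E minor; ii in D major

The scale of E minor (harmonic minor) is E F# G A B C D#; E is degree 1, and the triad built there (E-G-B) is minor, so it is i.
The scale of D major is D E F# G A B C#; E is degree 2, and the triad built there (E-G-B) is minor, so it is ii.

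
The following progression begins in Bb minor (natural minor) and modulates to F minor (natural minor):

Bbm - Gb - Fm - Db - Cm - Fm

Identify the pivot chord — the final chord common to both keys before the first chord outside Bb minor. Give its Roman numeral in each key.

Chords diatonic to Bb minor: Bbm, Cdim, Db, Ebm, Fm, Gb, Ab.
Reading the progression, the first chord not in that set is Cm, so the modulation leaves Bb minor there.
The chord immediately before Cm is Db, which is diatonic to both keys: III in Bb minor and VI in F minor.

Db — III in Bb minor, VI in F minor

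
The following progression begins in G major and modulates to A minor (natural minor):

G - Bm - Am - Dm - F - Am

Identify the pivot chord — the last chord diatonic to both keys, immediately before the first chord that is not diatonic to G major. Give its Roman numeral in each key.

Chords diatonic to G major: G, Am, Bm, C, D, Em, F#dim.
Reading the progression, the first chord not in that set is Dm, so the modulation leaves G major there.
The chord immediately before Dm is Am, which is diatonic to both keys: ii in G major and i in A minor.

Am — ii in G major, i in A minor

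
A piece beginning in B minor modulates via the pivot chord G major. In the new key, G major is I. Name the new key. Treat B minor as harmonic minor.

The numeral I denotes a major triad on scale degree 1. With G on degree 1, the tonic of the new key is G.
Degree 1 carries a major triad in major keys, so the destination is G major.
Check: the diatonic triads of G major are G (I), Am (ii), Bm (iii), C (IV), D (V), Em (vi), F#dim (vii°) — G major is indeed I.

G major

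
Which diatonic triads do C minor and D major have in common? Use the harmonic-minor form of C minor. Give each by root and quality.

Triads in C minor (harmonic minor): C minor (i), D diminished (ii°), Eb augmented (III+), F minor (iv), G major (V), Ab major (VI), B diminished (vii°).
Triads in D major: D major (I), E minor (ii), F# minor (iii), G major (IV), A major (V), B minor (vi), C# diminished (vii°).
Shared triads with their functions: G major (V in C minor, IV in D major).

G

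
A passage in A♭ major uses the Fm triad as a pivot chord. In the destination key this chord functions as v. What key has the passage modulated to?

B♭ minor

The numeral v denotes a minor triad on scale degree 5. With F on degree 5, the tonic of the new key is B♭.
Degree 5 carries a minor triad in natural-minor keys, so the destination is B♭ minor.
Check: the diatonic triads of B♭ minor (natural minor) are B♭m (i), Cdim (ii°), D♭ (III), E♭m (iv), Fm (v), G♭ (VI), A♭ (VII) — Fm is indeed v.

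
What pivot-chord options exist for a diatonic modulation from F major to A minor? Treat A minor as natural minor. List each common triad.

Triads in F major: F (I), Gm (ii), Am (iii), Bb (IV), C (V), Dm (vi), Edim (vii°).
Triads in A minor (natural minor): Am (i), Bdim (ii°), C (III), Dm (iv), Em (v), F (VI), G (VII).
Shared triads with their functions: F (I in F major, VI in A minor); Am (iii in F major, i in A minor); C (V in F major, III in A minor); Dm (vi in F major, iv in A minor).

F, Am, C, Dm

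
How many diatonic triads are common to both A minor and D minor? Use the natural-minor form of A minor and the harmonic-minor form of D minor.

1

Diatonic triads of A minor (natural minor): Am (i), Bdim (ii°), C (III), Dm (iv), Em (v), F (VI), G (VII).
Diatonic triads of D minor (harmonic minor): Dm (i), Edim (ii°), Faug (III+), Gm (iv), A (V), Bb (VI), C#dim (vii°).
Matching root and quality in both lists: Dm.
That gives 1 common triad.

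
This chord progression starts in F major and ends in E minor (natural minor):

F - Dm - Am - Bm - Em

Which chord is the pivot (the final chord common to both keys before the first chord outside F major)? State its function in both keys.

Chords diatonic to F major: F, Gm, Am, Bb, C, Dm, Edim.
Reading the progression, the first chord not in that set is Bm, so the modulation leaves F major there.
The chord immediately before Bm is Am, which is diatonic to both keys: iii in F major and iv in E minor.

Am — iii in F major, iv in E minor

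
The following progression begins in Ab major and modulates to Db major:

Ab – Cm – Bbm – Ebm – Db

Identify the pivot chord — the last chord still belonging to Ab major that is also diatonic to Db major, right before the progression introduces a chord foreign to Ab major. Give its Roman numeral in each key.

Bbm — ii in Ab major, vi in Db major

Chords diatonic to Ab major: Ab, Bbm, Cm, Db, Eb, Fm, Gdim.
Reading the progression, the first chord not in that set is Ebm, so the modulation leaves Ab major there.
The chord immediately before Ebm is Bbm, which is diatonic to both keys: ii in Ab major and vi in Db major.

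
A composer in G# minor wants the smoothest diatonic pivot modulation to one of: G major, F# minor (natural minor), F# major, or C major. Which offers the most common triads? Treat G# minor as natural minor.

Triads of G# minor (natural minor): G#m (i), A#dim (ii°), B (III), C#m (iv), D#m (v), E (VI), F# (VII).
G major shares 0: none.
F# minor (natural minor) shares 2: C#m, E.
F# major shares 4: G#m, B, D#m, F#.
C major shares 0: none.
The most common triads (4) are shared with F# major.

F# major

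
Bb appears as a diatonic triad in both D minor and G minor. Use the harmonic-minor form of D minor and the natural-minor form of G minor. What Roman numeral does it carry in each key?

VI in D minor; III in G minor

The scale of D minor (harmonic minor) is D E F G A Bb C#; Bb is degree 6, and the triad built there (Bb-D-F) is major, so it is VI.
The scale of G minor (natural minor) is G A Bb C D Eb F; Bb is degree 3, and the triad built there (Bb-D-F) is major, so it is III.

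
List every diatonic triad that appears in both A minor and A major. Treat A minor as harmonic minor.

E, G♯dim

Triads in A minor (harmonic minor): Am (i), Bdim (ii°), Caug (III+), Dm (iv), E (V), F (VI), G♯dim (vii°).
Triads in A major: A (I), Bm (ii), C♯m (iii), D (IV), E (V), F♯m (vi), G♯dim (vii°).
Shared triads with their functions: E (V in A minor, V in A major); G♯dim (vii° in A minor, vii° in A major).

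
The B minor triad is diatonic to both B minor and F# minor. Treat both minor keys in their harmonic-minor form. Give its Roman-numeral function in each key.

i in B minor; iv in F# minor

The scale of B minor (harmonic minor) is B C# D E F# G A#; B is degree 1, and the triad built there (B-D-F#) is minor, so it is i.
The scale of F# minor (harmonic minor) is F# G# A B C# D E#; B is degree 4, and the triad built there (B-D-F#) is minor, so it is iv.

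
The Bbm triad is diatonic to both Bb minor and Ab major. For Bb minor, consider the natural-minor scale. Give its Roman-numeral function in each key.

The scale of Bb minor (natural minor) is Bb C Db Eb F Gb Ab; Bb is degree 1, and the triad built there (Bb-Db-F) is minor, so it is i.
The scale of Ab major is Ab Bb C Db Eb F G; Bb is degree 2, and the triad built there (Bb-Db-F) is minor, so it is ii.

i in Bb minor; ii in Ab major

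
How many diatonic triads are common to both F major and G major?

Diatonic triads of F major: F (I), Gm (ii), Am (iii), Bb (IV), C (V), Dm (vi), Edim (vii°).
Diatonic triads of G major: G (I), Am (ii), Bm (iii), C (IV), D (V), Em (vi), F#dim (vii°).
Matching root and quality in both lists: Am, C.
That gives 2 common triads.

2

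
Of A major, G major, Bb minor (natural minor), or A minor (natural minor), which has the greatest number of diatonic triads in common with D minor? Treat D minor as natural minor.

Triads of D minor (natural minor): Dm (i), Edim (ii°), F (III), Gm (iv), Am (v), Bb (VI), C (VII).
A major shares 0: none.
G major shares 2: Am, C.
Bb minor (natural minor) shares 0: none.
A minor (natural minor) shares 4: Dm, F, Am, C.
The most common triads (4) are shared with A minor.

A minor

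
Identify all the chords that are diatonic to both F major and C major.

F, Am, C, Dm

Triads in F major: F (I), Gm (ii), Am (iii), Bb (IV), C (V), Dm (vi), Edim (vii°).
Triads in C major: C (I), Dm (ii), Em (iii), F (IV), G (V), Am (vi), Bdim (vii°).
Shared triads with their functions: F (I in F major, IV in C major); Am (iii in F major, vi in C major); C (V in F major, I in C major); Dm (vi in F major, ii in C major).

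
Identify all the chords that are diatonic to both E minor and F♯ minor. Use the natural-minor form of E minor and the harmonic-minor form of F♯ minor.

Triads in E minor (natural minor): Em (i), F♯dim (ii°), G (III), Am (iv), Bm (v), C (VI), D (VII).
Triads in F♯ minor (harmonic minor): F♯m (i), G♯dim (ii°), Aaug (III+), Bm (iv), C♯ (V), D (VI), E♯dim (vii°).
Shared triads with their functions: Bm (v in E minor, iv in F♯ minor); D (VII in E minor, VI in F♯ minor).

Bm, D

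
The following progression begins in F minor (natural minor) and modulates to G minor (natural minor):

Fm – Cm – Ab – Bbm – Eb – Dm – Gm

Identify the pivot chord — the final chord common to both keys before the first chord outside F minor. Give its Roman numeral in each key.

Eb — VII in F minor, VI in G minor

Chords diatonic to F minor: Fm, Gdim, Ab, Bbm, Cm, Db, Eb.
Reading the progression, the first chord not in that set is Dm, so the modulation leaves F minor there.
The chord immediately before Dm is Eb, which is diatonic to both keys: VII in F minor and VI in G minor.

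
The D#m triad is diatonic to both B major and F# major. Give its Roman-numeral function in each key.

The scale of B major is B C# D# E F# G# A#; D# is degree 3, and the triad built there (D#-F#-A#) is minor, so it is iii.
The scale of F# major is F# G# A# B C# D# E#; D# is degree 6, and the triad built there (D#-F#-A#) is minor, so it is vi.

iii in B major; vi in F# major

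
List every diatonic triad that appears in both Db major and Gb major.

Triads in Db major: Db (I), Ebm (ii), Fm (iii), Gb (IV), Ab (V), Bbm (vi), Cdim (vii°).
Triads in Gb major: Gb (I), Abm (ii), Bbm (iii), Cb (IV), Db (V), Ebm (vi), Fdim (vii°).
Shared triads with their functions: Db (I in Db major, V in Gb major); Ebm (ii in Db major, vi in Gb major); Gb (IV in Db major, I in Gb major); Bbm (vi in Db major, iii in Gb major).

Db, Ebm, Gb, Bbm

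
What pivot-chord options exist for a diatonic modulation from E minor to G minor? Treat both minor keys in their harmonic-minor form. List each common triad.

F#dim

Triads in E minor (harmonic minor): Em (i), F#dim (ii°), Gaug (III+), Am (iv), B (V), C (VI), D#dim (vii°).
Triads in G minor (harmonic minor): Gm (i), Adim (ii°), Bbaug (III+), Cm (iv), D (V), Eb (VI), F#dim (vii°).
Shared triads with their functions: F#dim (ii° in E minor, vii° in G minor).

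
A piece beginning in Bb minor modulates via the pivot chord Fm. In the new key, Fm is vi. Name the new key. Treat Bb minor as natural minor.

Ab major

The numeral vi denotes a minor triad on scale degree 6. With F on degree 6, the tonic of the new key is Ab.
Degree 6 carries a minor triad in major keys, so the destination is Ab major.
Check: the diatonic triads of Ab major are Ab (I), Bbm (ii), Cm (iii), Db (IV), Eb (V), Fm (vi), Gdim (vii°) — Fm is indeed vi.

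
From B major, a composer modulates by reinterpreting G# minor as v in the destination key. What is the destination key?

C# minor

The numeral v denotes a minor triad on scale degree 5. With G# on degree 5, the tonic of the new key is C#.
Degree 5 carries a minor triad in natural-minor keys, so the destination is C# minor.
Check: the diatonic triads of C# minor (natural minor) are C#m (i), D#dim (ii°), E (III), F#m (iv), G#m (v), A (VI), B (VII) — G# minor is indeed v.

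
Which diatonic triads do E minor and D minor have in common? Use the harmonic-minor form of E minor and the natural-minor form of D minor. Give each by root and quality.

Triads in E minor (harmonic minor): E minor (i), F# diminished (ii°), G augmented (III+), A minor (iv), B major (V), C major (VI), D# diminished (vii°).
Triads in D minor (natural minor): D minor (i), E diminished (ii°), F major (III), G minor (iv), A minor (v), Bb major (VI), C major (VII).
Shared triads with their functions: A minor (iv in E minor, v in D minor); C major (VI in E minor, VII in D minor).

Am, C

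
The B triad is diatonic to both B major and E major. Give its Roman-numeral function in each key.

The scale of B major is B C# D# E F# G# A#; B is degree 1, and the triad built there (B-D#-F#) is major, so it is I.
The scale of E major is E F# G# A B C# D#; B is degree 5, and the triad built there (B-D#-F#) is major, so it is V.

I in B major; V in E major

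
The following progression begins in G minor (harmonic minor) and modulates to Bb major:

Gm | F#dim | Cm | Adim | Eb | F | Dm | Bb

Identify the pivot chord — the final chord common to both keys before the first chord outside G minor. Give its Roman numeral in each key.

Chords diatonic to G minor: Gm, Adim, Bbaug, Cm, D, Eb, F#dim.
Reading the progression, the first chord not in that set is F, so the modulation leaves G minor there.
The chord immediately before F is Eb, which is diatonic to both keys: VI in G minor and IV in Bb major.

Eb — VI in G minor, IV in Bb major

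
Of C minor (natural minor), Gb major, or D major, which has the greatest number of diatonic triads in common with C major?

Triads of C major: C major (I), D minor (ii), E minor (iii), F major (IV), G major (V), A minor (vi), B diminished (vii°).
C minor (natural minor) shares 0: none.
Gb major shares 0: none.
D major shares 2: Em, G.
The most common triads (2) are shared with D major.

D major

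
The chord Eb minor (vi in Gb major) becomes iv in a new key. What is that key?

Bb minor

The numeral iv denotes a minor triad on scale degree 4. With Eb on degree 4, the tonic of the new key is Bb.
Degree 4 carries a minor triad in minor keys, so the destination is Bb minor.
Check: the diatonic triads of Bb minor (natural minor) are Bbm (i), Cdim (ii°), Db (III), Ebm (iv), Fm (v), Gb (VI), Ab (VII) — Eb minor is indeed iv.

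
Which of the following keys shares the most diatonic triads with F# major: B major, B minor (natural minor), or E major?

B major

Triads of F# major: F# major (I), G# minor (ii), A# minor (iii), B major (IV), C# major (V), D# minor (vi), E# diminished (vii°).
B major shares 4: F#, G#m, B, D#m.
B minor (natural minor) shares 0: none.
E major shares 2: G#m, B.
The most common triads (4) are shared with B major.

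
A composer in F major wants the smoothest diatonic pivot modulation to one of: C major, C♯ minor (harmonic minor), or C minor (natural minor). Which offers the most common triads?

Triads of F major: F (I), Gm (ii), Am (iii), B♭ (IV), C (V), Dm (vi), Edim (vii°).
C major shares 4: F, Am, C, Dm.
C♯ minor (harmonic minor) shares 0: none.
C minor (natural minor) shares 2: Gm, B♭.
The most common triads (4) are shared with C major.

C major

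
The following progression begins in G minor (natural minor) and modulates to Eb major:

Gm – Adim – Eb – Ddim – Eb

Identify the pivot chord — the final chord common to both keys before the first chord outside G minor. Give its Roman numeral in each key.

Chords diatonic to G minor: Gm, Adim, Bb, Cm, Dm, Eb, F.
Reading the progression, the first chord not in that set is Ddim, so the modulation leaves G minor there.
The chord immediately before Ddim is Eb, which is diatonic to both keys: VI in G minor and I in Eb major.

Eb — VI in G minor, I in Eb major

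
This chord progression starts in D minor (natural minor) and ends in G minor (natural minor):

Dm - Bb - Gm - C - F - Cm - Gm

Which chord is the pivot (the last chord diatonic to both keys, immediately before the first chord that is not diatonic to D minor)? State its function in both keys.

Chords diatonic to D minor: Dm, Edim, F, Gm, Am, Bb, C.
Reading the progression, the first chord not in that set is Cm, so the modulation leaves D minor there.
The chord immediately before Cm is F, which is diatonic to both keys: III in D minor and VII in G minor.

F — III in D minor, VII in G minor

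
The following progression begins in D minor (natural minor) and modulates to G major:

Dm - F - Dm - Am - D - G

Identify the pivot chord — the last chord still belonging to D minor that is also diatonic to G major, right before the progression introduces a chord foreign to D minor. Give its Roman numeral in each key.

Am — v in D minor, ii in G major

Chords diatonic to D minor: Dm, Edim, F, Gm, Am, Bb, C.
Reading the progression, the first chord not in that set is D, so the modulation leaves D minor there.
The chord immediately before D is Am, which is diatonic to both keys: v in D minor and ii in G major.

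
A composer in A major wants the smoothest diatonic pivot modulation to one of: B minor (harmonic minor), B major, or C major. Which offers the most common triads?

B major

Triads of A major: A (I), Bm (ii), C#m (iii), D (IV), E (V), F#m (vi), G#dim (vii°).
B minor (harmonic minor) shares 1: Bm.
B major shares 2: C#m, E.
C major shares 0: none.
The most common triads (2) are shared with B major.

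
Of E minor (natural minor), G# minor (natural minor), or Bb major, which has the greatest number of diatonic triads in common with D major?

Triads of D major: D major (I), E minor (ii), F# minor (iii), G major (IV), A major (V), B minor (vi), C# diminished (vii°).
E minor (natural minor) shares 4: D, Em, G, Bm.
G# minor (natural minor) shares 0: none.
Bb major shares 0: none.
The most common triads (4) are shared with E minor.

E minor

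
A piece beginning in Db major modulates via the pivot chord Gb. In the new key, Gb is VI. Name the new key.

The numeral VI denotes a major triad on scale degree 6. With Gb on degree 6, the tonic of the new key is Bb.
Degree 6 carries a major triad in minor keys, so the destination is Bb minor.
Check: the diatonic triads of Bb minor (natural minor) are Bbm (i), Cdim (ii°), Db (III), Ebm (iv), Fm (v), Gb (VI), Ab (VII) — Gb is indeed VI.

Bb minor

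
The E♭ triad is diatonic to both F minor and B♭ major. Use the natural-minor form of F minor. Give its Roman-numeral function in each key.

VII in F minor; IV in B♭ major

The scale of F minor (natural minor) is F G A♭ B♭ C D♭ E♭; E♭ is degree 7, and the triad built there (E♭-G-B♭) is major, so it is VII.
The scale of B♭ major is B♭ C D E♭ F G A; E♭ is degree 4, and the triad built there (E♭-G-B♭) is major, so it is IV.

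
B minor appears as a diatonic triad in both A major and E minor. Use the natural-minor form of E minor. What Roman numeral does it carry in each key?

ii in A major; v in E minor

The scale of A major is A B C# D E F# G#; B is degree 2, and the triad built there (B-D-F#) is minor, so it is ii.
The scale of E minor (natural minor) is E F# G A B C D; B is degree 5, and the triad built there (B-D-F#) is minor, so it is v.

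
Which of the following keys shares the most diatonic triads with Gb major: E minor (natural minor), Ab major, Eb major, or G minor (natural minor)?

Triads of Gb major: Gb (I), Abm (ii), Bbm (iii), Cb (IV), Db (V), Ebm (vi), Fdim (vii°).
E minor (natural minor) shares 0: none.
Ab major shares 2: Bbm, Db.
Eb major shares 0: none.
G minor (natural minor) shares 0: none.
The most common triads (2) are shared with Ab major.

Ab major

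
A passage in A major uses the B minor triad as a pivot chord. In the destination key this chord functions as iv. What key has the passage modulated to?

F# minor

The numeral iv denotes a minor triad on scale degree 4. With B on degree 4, the tonic of the new key is F#.
Degree 4 carries a minor triad in minor keys, so the destination is F# minor.
Check: the diatonic triads of F# minor (natural minor) are F#m (i), G#dim (ii°), A (III), Bm (iv), C#m (v), D (VI), E (VII) — B minor is indeed iv.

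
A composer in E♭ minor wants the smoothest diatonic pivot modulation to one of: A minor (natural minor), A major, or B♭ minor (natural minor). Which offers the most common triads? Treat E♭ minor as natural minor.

Triads of E♭ minor (natural minor): E♭ minor (i), F diminished (ii°), G♭ major (III), A♭ minor (iv), B♭ minor (v), C♭ major (VI), D♭ major (VII).
A minor (natural minor) shares 0: none.
A major shares 0: none.
B♭ minor (natural minor) shares 4: E♭m, G♭, B♭m, D♭.
The most common triads (4) are shared with B♭ minor.

B♭ minor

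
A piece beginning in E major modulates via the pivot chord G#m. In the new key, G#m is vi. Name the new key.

The numeral vi denotes a minor triad on scale degree 6. With G# on degree 6, the tonic of the new key is B.
Degree 6 carries a minor triad in major keys, so the destination is B major.
Check: the diatonic triads of B major are B (I), C#m (ii), D#m (iii), E (IV), F# (V), G#m (vi), A#dim (vii°) — G#m is indeed vi.

B major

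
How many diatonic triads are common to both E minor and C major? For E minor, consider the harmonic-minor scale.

3

Diatonic triads of E minor (harmonic minor): E minor (i), F# diminished (ii°), G augmented (III+), A minor (iv), B major (V), C major (VI), D# diminished (vii°).
Diatonic triads of C major: C major (I), D minor (ii), E minor (iii), F major (IV), G major (V), A minor (vi), B diminished (vii°).
Matching root and quality in both lists: E minor, A minor, C major.
That gives 3 common triads.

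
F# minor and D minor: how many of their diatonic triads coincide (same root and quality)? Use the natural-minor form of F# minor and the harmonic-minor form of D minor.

1

Diatonic triads of F# minor (natural minor): F# minor (i), G# diminished (ii°), A major (III), B minor (iv), C# minor (v), D major (VI), E major (VII).
Diatonic triads of D minor (harmonic minor): D minor (i), E diminished (ii°), F augmented (III+), G minor (iv), A major (V), Bb major (VI), C# diminished (vii°).
Matching root and quality in both lists: A major.
That gives 1 common triad.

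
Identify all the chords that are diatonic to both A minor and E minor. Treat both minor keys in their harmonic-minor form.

Triads in A minor (harmonic minor): Am (i), Bdim (ii°), Caug (III+), Dm (iv), E (V), F (VI), G#dim (vii°).
Triads in E minor (harmonic minor): Em (i), F#dim (ii°), Gaug (III+), Am (iv), B (V), C (VI), D#dim (vii°).
Shared triads with their functions: Am (i in A minor, iv in E minor).

Am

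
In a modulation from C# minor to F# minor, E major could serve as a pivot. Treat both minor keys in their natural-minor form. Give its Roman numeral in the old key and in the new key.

III in C# minor; VII in F# minor

The scale of C# minor (natural minor) is C# D# E F# G# A B; E is degree 3, and the triad built there (E-G#-B) is major, so it is III.
The scale of F# minor (natural minor) is F# G# A B C# D E; E is degree 7, and the triad built there (E-G#-B) is major, so it is VII.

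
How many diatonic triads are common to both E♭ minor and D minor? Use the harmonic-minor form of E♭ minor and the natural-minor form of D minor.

1

Diatonic triads of E♭ minor (harmonic minor): E♭ minor (i), F diminished (ii°), G♭ augmented (III+), A♭ minor (iv), B♭ major (V), C♭ major (VI), D diminished (vii°).
Diatonic triads of D minor (natural minor): D minor (i), E diminished (ii°), F major (III), G minor (iv), A minor (v), B♭ major (VI), C major (VII).
Matching root and quality in both lists: B♭ major.
That gives 1 common triad.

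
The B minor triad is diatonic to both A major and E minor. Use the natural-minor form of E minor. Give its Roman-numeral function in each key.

ii in A major; v in E minor

The scale of A major is A B C# D E F# G#; B is degree 2, and the triad built there (B-D-F#) is minor, so it is ii.
The scale of E minor (natural minor) is E F# G A B C D; B is degree 5, and the triad built there (B-D-F#) is minor, so it is v.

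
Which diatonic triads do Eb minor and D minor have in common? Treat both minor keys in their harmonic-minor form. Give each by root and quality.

Bb

Triads in Eb minor (harmonic minor): Ebm (i), Fdim (ii°), Gbaug (III+), Abm (iv), Bb (V), Cb (VI), Ddim (vii°).
Triads in D minor (harmonic minor): Dm (i), Edim (ii°), Faug (III+), Gm (iv), A (V), Bb (VI), C#dim (vii°).
Shared triads with their functions: Bb (V in Eb minor, VI in D minor).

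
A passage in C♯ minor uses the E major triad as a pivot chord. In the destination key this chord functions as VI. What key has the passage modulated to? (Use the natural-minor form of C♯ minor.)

The numeral VI denotes a major triad on scale degree 6. With E on degree 6, the tonic of the new key is G♯.
Degree 6 carries a major triad in minor keys, so the destination is G♯ minor.
Check: the diatonic triads of G♯ minor (natural minor) are G♯m (i), A♯dim (ii°), B (III), C♯m (iv), D♯m (v), E (VI), F♯ (VII) — E major is indeed VI.

G♯ minor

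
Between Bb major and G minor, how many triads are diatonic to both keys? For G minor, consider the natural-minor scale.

7

Diatonic triads of Bb major: Bb (I), Cm (ii), Dm (iii), Eb (IV), F (V), Gm (vi), Adim (vii°).
Diatonic triads of G minor (natural minor): Gm (i), Adim (ii°), Bb (III), Cm (iv), Dm (v), Eb (VI), F (VII).
Matching root and quality in both lists: Bb, Cm, Dm, Eb, F, Gm, Adim.
That gives 7 common triads.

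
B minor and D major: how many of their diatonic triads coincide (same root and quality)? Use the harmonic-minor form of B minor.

4

Diatonic triads of B minor (harmonic minor): Bm (i), C#dim (ii°), Daug (III+), Em (iv), F# (V), G (VI), A#dim (vii°).
Diatonic triads of D major: D (I), Em (ii), F#m (iii), G (IV), A (V), Bm (vi), C#dim (vii°).
Matching root and quality in both lists: Bm, C#dim, Em, G.
That gives 4 common triads.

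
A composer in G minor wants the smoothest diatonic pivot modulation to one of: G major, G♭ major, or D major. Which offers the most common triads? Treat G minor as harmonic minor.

Triads of G minor (harmonic minor): Gm (i), Adim (ii°), B♭aug (III+), Cm (iv), D (V), E♭ (VI), F♯dim (vii°).
G major shares 2: D, F♯dim.
G♭ major shares 0: none.
D major shares 1: D.
The most common triads (2) are shared with G major.

G major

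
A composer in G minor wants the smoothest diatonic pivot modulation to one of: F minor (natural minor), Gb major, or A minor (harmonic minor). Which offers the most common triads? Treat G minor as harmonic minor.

Triads of G minor (harmonic minor): Gm (i), Adim (ii°), Bbaug (III+), Cm (iv), D (V), Eb (VI), F#dim (vii°).
F minor (natural minor) shares 2: Cm, Eb.
Gb major shares 0: none.
A minor (harmonic minor) shares 0: none.
The most common triads (2) are shared with F minor.

F minor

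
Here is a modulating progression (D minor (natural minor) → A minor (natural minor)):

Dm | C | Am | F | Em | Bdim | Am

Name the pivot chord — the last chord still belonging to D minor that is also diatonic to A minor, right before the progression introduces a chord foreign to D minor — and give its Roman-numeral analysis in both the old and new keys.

F — III in D minor, VI in A minor

Chords diatonic to D minor: Dm, Edim, F, Gm, Am, Bb, C.
Reading the progression, the first chord not in that set is Em, so the modulation leaves D minor there.
The chord immediately before Em is F, which is diatonic to both keys: III in D minor and VI in A minor.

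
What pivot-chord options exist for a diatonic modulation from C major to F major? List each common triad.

Triads in C major: C (I), Dm (ii), Em (iii), F (IV), G (V), Am (vi), Bdim (vii°).
Triads in F major: F (I), Gm (ii), Am (iii), Bb (IV), C (V), Dm (vi), Edim (vii°).
Shared triads with their functions: C (I in C major, V in F major); Dm (ii in C major, vi in F major); F (IV in C major, I in F major); Am (vi in C major, iii in F major).

C, Dm, F, Am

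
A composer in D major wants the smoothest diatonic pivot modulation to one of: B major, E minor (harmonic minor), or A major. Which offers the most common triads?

A major

Triads of D major: D (I), Em (ii), F♯m (iii), G (IV), A (V), Bm (vi), C♯dim (vii°).
B major shares 0: none.
E minor (harmonic minor) shares 1: Em.
A major shares 4: D, F♯m, A, Bm.
The most common triads (4) are shared with A major.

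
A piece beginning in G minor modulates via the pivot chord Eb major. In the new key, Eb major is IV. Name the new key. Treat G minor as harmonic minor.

The numeral IV denotes a major triad on scale degree 4. With Eb on degree 4, the tonic of the new key is Bb.
Degree 4 carries a major triad in major keys, so the destination is Bb major.
Check: the diatonic triads of Bb major are Bb (I), Cm (ii), Dm (iii), Eb (IV), F (V), Gm (vi), Adim (vii°) — Eb major is indeed IV.

Bb major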